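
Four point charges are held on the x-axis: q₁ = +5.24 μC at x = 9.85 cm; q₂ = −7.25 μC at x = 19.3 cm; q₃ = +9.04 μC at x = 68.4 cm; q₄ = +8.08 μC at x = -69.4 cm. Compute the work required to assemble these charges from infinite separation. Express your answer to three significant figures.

-3.72 J

The work to assemble the configuration equals its total potential energy, U = Σ kqᵢqⱼ/rᵢⱼ over all pairs.
Pair separations: r₁₂ = 0.0945 m, r₁₃ = 0.586 m, r₁₄ = 0.793 m, r₂₃ = 0.491 m, r₂₄ = 0.887 m, r₃₄ = 1.38 m.
Summing all 6 pair terms gives U = -3.72 J.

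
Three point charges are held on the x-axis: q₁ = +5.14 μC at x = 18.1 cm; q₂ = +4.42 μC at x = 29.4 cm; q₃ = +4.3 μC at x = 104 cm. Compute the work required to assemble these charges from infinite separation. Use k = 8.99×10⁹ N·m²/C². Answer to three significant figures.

The work to assemble the configuration equals its total potential energy, U = Σ kqᵢqⱼ/rᵢⱼ over all pairs.
Pair separations: r₁₂ = 0.113 m, r₁₃ = 0.859 m, r₂₃ = 0.746 m.
U = (1.81) + (0.231) + (0.229) = 2.27 J.

2.27 J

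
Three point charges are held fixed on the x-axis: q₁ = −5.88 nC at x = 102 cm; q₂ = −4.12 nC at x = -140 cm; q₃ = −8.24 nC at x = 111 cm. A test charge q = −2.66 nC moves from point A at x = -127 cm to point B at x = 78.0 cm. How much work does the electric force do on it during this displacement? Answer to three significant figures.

The work done by the electric force is W_field = −ΔU = −q(V_B − V_A) = q(V_A − V_B).
At A: distances to the source charges are 2.29 m, 0.130 m, 2.38 m; V_A = Σ kqᵢ/rᵢ = -339 V.
At B: distances to the source charges are 0.240 m, 2.18 m, 0.330 m; V_B = Σ kqᵢ/rᵢ = -462 V.
ΔV = V_B − V_A = -123 V.
W_field = −qΔV = −(-2.66×10⁻⁹ C)(-123 V) = -3.26×10⁻⁷ J.

-3.26×10⁻⁷ J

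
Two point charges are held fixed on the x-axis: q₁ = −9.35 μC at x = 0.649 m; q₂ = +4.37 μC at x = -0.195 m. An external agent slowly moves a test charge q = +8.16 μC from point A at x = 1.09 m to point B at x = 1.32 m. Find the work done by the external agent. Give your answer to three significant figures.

0.495 J

For quasistatic motion the external work equals the change in potential energy: W_ext = qΔV = q(V_B − V_A).
At A: distances to the source charges are 0.441 m, 1.29 m; V_A = Σ kqᵢ/rᵢ = -1.60×10⁵ V.
At B: distances to the source charges are 0.671 m, 1.52 m; V_B = Σ kqᵢ/rᵢ = -9.93×10⁴ V.
ΔV = V_B − V_A = 6.07×10⁴ V.
W_ext = qΔV = (8.16×10⁻⁶ C)(6.07×10⁴ V) = 0.495 J.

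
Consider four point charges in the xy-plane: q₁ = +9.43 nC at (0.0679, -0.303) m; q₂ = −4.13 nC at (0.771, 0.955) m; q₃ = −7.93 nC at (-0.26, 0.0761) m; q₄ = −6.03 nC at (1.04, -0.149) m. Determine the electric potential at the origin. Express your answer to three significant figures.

-72.0 V

Electric potential is a scalar, so the contributions from each charge add algebraically: V = Σ kqᵢ/rᵢ.
Distances from the field point to each charge: r₁ = 0.311 m, r₂ = 1.23 m, r₃ = 0.271 m, r₄ = 1.05 m.
V = k[(9.43×10⁻⁹)/(0.311) + (-4.13×10⁻⁹)/(1.23) + (-7.93×10⁻⁹)/(0.271) + (-6.03×10⁻⁹)/(1.05)] = -72.0 V.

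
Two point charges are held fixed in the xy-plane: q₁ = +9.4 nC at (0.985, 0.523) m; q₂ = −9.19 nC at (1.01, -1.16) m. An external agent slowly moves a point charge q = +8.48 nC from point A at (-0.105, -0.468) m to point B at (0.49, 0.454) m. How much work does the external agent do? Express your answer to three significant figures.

1.07×10⁻⁶ J

For quasistatic motion the external work equals the change in potential energy: W_ext = qΔV = q(V_B − V_A).
At A: distances to the source charges are 1.47 m, 1.31 m; V_A = Σ kqᵢ/rᵢ = -5.59 V.
At B: distances to the source charges are 0.500 m, 1.70 m; V_B = Σ kqᵢ/rᵢ = 120 V.
ΔV = V_B − V_A = 126 V.
W_ext = qΔV = (8.48×10⁻⁹ C)(126 V) = 1.07×10⁻⁶ J.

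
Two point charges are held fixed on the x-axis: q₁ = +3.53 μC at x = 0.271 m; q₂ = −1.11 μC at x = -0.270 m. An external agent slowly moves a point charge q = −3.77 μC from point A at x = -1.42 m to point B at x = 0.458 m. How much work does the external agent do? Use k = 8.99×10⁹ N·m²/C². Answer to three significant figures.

-0.550 J

For quasistatic motion the external work equals the change in potential energy: W_ext = qΔV = q(V_B − V_A).
At A: distances to the source charges are 1.69 m, 1.15 m; V_A = Σ kqᵢ/rᵢ = 1.01×10⁴ V.
At B: distances to the source charges are 0.187 m, 0.728 m; V_B = Σ kqᵢ/rᵢ = 1.56×10⁵ V.
ΔV = V_B − V_A = 1.46×10⁵ V.
W_ext = qΔV = (-3.77×10⁻⁶ C)(1.46×10⁵ V) = -0.550 J.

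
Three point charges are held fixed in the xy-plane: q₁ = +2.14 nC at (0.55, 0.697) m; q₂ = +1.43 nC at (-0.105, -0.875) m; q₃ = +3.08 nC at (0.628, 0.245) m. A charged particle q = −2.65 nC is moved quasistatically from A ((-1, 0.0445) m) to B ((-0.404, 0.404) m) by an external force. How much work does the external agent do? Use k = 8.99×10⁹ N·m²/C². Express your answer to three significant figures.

-4.57×10⁻⁸ J

For quasistatic motion the external work equals the change in potential energy: W_ext = qΔV = q(V_B − V_A).
At A: distances to the source charges are 1.68 m, 1.28 m, 1.64 m; V_A = Σ kqᵢ/rᵢ = 38.3 V.
At B: distances to the source charges are 0.998 m, 1.31 m, 1.04 m; V_B = Σ kqᵢ/rᵢ = 55.6 V.
ΔV = V_B − V_A = 17.2 V.
W_ext = qΔV = (-2.65×10⁻⁹ C)(17.2 V) = -4.57×10⁻⁸ J.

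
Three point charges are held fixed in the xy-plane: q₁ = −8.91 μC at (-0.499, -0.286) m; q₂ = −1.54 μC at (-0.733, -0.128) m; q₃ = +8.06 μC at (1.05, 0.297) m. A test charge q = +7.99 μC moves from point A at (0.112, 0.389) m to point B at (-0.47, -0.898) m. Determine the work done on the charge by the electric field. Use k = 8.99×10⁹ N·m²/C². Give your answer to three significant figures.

0.681 J

The work done by the electric force is W_field = −ΔU = −q(V_B − V_A) = q(V_A − V_B).
At A: distances to the source charges are 0.910 m, 0.991 m, 0.943 m; V_A = Σ kqᵢ/rᵢ = -2.51×10⁴ V.
At B: distances to the source charges are 0.613 m, 0.814 m, 1.93 m; V_B = Σ kqᵢ/rᵢ = -1.10×10⁵ V.
ΔV = V_B − V_A = -8.52×10⁴ V.
W_field = −qΔV = −(7.99×10⁻⁶ C)(-8.52×10⁴ V) = 0.681 J.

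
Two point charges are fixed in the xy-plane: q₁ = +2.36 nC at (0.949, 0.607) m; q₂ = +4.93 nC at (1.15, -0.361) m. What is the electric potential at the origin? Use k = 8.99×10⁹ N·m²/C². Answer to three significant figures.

Electric potential is a scalar, so the contributions from each charge add algebraically: V = Σ kqᵢ/rᵢ.
Distances from the field point to each charge: r₁ = 1.13 m, r₂ = 1.21 m.
V = k[(2.36×10⁻⁹)/(1.13) + (4.93×10⁻⁹)/(1.21)] = 55.6 V.

55.6 V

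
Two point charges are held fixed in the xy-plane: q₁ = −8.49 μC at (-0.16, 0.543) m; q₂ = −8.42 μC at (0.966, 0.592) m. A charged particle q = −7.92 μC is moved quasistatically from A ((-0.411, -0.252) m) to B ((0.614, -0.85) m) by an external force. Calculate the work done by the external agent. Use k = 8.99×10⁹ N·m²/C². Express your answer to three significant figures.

-0.313 J

For quasistatic motion the external work equals the change in potential energy: W_ext = qΔV = q(V_B − V_A).
At A: distances to the source charges are 0.834 m, 1.62 m; V_A = Σ kqᵢ/rᵢ = -1.38×10⁵ V.
At B: distances to the source charges are 1.59 m, 1.48 m; V_B = Σ kqᵢ/rᵢ = -9.89×10⁴ V.
ΔV = V_B − V_A = 3.95×10⁴ V.
W_ext = qΔV = (-7.92×10⁻⁶ C)(3.95×10⁴ V) = -0.313 J.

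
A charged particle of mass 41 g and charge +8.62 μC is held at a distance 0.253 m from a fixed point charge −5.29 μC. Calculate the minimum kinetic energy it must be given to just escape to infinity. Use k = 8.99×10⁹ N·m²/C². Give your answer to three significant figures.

1.62 J

To just escape, total mechanical energy must reach zero at infinity: ½mv²_min + U = 0, so ½mv²_min = −U = |kQq|/r.
|U| = |kQq|/r = (8.99×10⁹ N·m²/C²)(5.29×10⁻⁶)(8.62×10⁻⁶)/(0.253) = 1.62 J.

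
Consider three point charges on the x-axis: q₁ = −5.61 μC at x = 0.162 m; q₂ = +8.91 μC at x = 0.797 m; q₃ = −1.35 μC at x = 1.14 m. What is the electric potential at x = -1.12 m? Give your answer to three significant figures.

-2930 V

The total potential is the scalar sum of each charge's contribution, V = Σ kqᵢ/rᵢ.
Distances from the field point to each charge: r₁ = 1.28 m, r₂ = 1.92 m, r₃ = 2.26 m.
V = k[(-5.61×10⁻⁶)/(1.28) + (8.91×10⁻⁶)/(1.92) + (-1.35×10⁻⁶)/(2.26)] = -2930 V.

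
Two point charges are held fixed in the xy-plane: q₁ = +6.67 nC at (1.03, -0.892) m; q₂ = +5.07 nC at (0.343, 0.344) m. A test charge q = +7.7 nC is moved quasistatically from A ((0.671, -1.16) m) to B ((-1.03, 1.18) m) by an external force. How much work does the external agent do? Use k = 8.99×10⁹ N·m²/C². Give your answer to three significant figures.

For quasistatic motion the external work equals the change in potential energy: W_ext = qΔV = q(V_B − V_A).
At A: distances to the source charges are 0.448 m, 1.54 m; V_A = Σ kqᵢ/rᵢ = 163 V.
At B: distances to the source charges are 2.92 m, 1.61 m; V_B = Σ kqᵢ/rᵢ = 48.9 V.
ΔV = V_B − V_A = -115 V.
W_ext = qΔV = (7.70×10⁻⁹ C)(-115 V) = -8.82×10⁻⁷ J.

-8.82×10⁻⁷ J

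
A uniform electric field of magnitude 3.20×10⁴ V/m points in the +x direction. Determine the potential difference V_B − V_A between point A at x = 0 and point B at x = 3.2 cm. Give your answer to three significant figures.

In a uniform field, potential decreases in the direction of E: V_B − V_A = −E·Δx.
V_B − V_A = −(3.20×10⁴ V/m)(0.0320 m) = -1020 V.

-1020 V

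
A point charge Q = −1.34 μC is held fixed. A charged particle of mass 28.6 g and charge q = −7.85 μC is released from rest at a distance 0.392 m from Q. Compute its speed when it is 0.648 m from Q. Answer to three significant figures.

2.58 m/s

Only the electrostatic force acts, so mechanical energy is conserved: ½mv² = U₁ − U₂ = kQq(1/r₁ − 1/r₂).
U₁ − U₂ = (8.99×10⁹ N·m²/C²)(-1.34×10⁻⁶ C)(-7.85×10⁻⁶ C)(1/0.392 − 1/0.648) = 0.0953 J.
v = √(2·0.0953/0.0286) = 2.58 m/s.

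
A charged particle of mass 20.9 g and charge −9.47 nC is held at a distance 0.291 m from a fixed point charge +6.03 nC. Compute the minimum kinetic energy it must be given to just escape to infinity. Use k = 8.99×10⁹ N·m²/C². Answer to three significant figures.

To just escape, total mechanical energy must reach zero at infinity: ½mv²_min + U = 0, so ½mv²_min = −U = |kQq|/r.
|U| = |kQq|/r = (8.99×10⁹ N·m²/C²)(6.03×10⁻⁹)(9.47×10⁻⁹)/(0.291) = 1.76×10⁻⁶ J.

1.76×10⁻⁶ J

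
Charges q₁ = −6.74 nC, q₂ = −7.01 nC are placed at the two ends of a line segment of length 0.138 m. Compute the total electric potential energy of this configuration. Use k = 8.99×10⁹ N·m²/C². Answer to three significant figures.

The assembly work is the sum of pairwise potential energies, U = Σ_{i<j} kqᵢqⱼ/rᵢⱼ.
The separation is r = 0.138 m.
U = (3.08×10⁻⁶) = 3.08×10⁻⁶ J.

3.08×10⁻⁶ J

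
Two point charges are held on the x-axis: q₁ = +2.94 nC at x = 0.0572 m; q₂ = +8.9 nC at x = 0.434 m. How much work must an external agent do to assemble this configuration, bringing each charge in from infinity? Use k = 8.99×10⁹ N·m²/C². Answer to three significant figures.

The assembly work is the sum of pairwise potential energies, U = Σ_{i<j} kqᵢqⱼ/rᵢⱼ.
Pair separations: r₁₂ = 0.377 m.
U = (6.24×10⁻⁷) = 6.24×10⁻⁷ J.

6.24×10⁻⁷ J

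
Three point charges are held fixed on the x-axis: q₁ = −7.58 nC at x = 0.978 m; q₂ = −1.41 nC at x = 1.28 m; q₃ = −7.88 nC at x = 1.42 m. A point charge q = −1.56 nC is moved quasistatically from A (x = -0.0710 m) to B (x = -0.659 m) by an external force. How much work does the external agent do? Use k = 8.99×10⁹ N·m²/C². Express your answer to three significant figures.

For quasistatic motion the external work equals the change in potential energy: W_ext = qΔV = q(V_B − V_A).
At A: distances to the source charges are 1.05 m, 1.35 m, 1.49 m; V_A = Σ kqᵢ/rᵢ = -122 V.
At B: distances to the source charges are 1.64 m, 1.94 m, 2.08 m; V_B = Σ kqᵢ/rᵢ = -82.2 V.
ΔV = V_B − V_A = 39.6 V.
W_ext = qΔV = (-1.56×10⁻⁹ C)(39.6 V) = -6.18×10⁻⁸ J.

-6.18×10⁻⁸ J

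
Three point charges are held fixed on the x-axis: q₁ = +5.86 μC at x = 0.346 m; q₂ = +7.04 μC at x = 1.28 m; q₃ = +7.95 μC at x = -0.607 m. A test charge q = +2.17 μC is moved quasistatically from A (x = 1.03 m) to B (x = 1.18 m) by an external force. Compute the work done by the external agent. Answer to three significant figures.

0.786 J

For quasistatic motion the external work equals the change in potential energy: W_ext = qΔV = q(V_B − V_A).
At A: distances to the source charges are 0.684 m, 0.250 m, 1.64 m; V_A = Σ kqᵢ/rᵢ = 3.74×10⁵ V.
At B: distances to the source charges are 0.834 m, 0.100 m, 1.79 m; V_B = Σ kqᵢ/rᵢ = 7.36×10⁵ V.
ΔV = V_B − V_A = 3.62×10⁵ V.
W_ext = qΔV = (2.17×10⁻⁶ C)(3.62×10⁵ V) = 0.786 J.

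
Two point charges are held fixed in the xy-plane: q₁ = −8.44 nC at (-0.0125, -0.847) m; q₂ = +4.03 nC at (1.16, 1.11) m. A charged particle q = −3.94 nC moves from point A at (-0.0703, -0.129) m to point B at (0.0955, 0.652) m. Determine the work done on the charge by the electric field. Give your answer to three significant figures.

2.58×10⁻⁷ J

The work done by the electric force is W_field = −ΔU = −q(V_B − V_A) = q(V_A − V_B).
At A: distances to the source charges are 0.720 m, 1.75 m; V_A = Σ kqᵢ/rᵢ = -84.6 V.
At B: distances to the source charges are 1.50 m, 1.16 m; V_B = Σ kqᵢ/rᵢ = -19.2 V.
ΔV = V_B − V_A = 65.4 V.
W_field = −qΔV = −(-3.94×10⁻⁹ C)(65.4 V) = 2.58×10⁻⁷ J.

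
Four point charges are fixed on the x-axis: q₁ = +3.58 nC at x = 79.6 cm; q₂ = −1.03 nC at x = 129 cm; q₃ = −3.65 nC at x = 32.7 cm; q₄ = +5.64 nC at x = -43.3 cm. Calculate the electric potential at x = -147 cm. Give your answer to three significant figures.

41.5 V

The total potential is the scalar sum of each charge's contribution, V = Σ kqᵢ/rᵢ.
Distances from the field point to each charge: r₁ = 2.27 m, r₂ = 2.76 m, r₃ = 1.80 m, r₄ = 1.04 m.
V = k[(3.58×10⁻⁹)/(2.27) + (-1.03×10⁻⁹)/(2.76) + (-3.65×10⁻⁹)/(1.80) + (5.64×10⁻⁹)/(1.04)] = 41.5 V.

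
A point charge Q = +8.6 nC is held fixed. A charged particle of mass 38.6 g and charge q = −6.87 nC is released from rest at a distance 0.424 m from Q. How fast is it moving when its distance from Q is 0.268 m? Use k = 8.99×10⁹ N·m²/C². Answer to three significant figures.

Only the electrostatic force acts, so mechanical energy is conserved: ½mv² = U₁ − U₂ = kQq(1/r₁ − 1/r₂).
U₁ − U₂ = (8.99×10⁹ N·m²/C²)(8.60×10⁻⁹ C)(-6.87×10⁻⁹ C)(1/0.424 − 1/0.268) = 7.29×10⁻⁷ J.
v = √(2·7.29×10⁻⁷/0.0386) = 6.15×10⁻³ m/s.

6.15×10⁻³ m/s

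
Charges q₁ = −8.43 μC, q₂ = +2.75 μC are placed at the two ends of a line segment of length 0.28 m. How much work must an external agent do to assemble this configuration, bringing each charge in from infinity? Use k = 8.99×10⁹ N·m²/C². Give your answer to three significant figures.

The assembly work is the sum of pairwise potential energies, U = Σ_{i<j} kqᵢqⱼ/rᵢⱼ.
The separation is r = 0.280 m.
U = (-0.744) = -0.744 J.

-0.744 J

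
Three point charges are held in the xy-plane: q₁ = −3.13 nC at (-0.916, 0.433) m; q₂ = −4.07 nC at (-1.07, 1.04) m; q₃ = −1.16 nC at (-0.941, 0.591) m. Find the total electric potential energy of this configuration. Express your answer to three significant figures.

4.78×10⁻⁷ J

The work to assemble the configuration equals its total potential energy, U = Σ kqᵢqⱼ/rᵢⱼ over all pairs.
Pair separations: r₁₂ = 0.626 m, r₁₃ = 0.160 m, r₂₃ = 0.467 m.
U = (1.83×10⁻⁷) + (2.04×10⁻⁷) + (9.09×10⁻⁸) = 4.78×10⁻⁷ J.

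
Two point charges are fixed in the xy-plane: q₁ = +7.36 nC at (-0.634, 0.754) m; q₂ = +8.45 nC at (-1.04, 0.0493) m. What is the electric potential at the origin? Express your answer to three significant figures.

140 V

Electric potential is a scalar, so the contributions from each charge add algebraically: V = Σ kqᵢ/rᵢ.
Distances from the field point to each charge: r₁ = 0.985 m, r₂ = 1.04 m.
V = k[(7.36×10⁻⁹)/(0.985) + (8.45×10⁻⁹)/(1.04)] = 140 V.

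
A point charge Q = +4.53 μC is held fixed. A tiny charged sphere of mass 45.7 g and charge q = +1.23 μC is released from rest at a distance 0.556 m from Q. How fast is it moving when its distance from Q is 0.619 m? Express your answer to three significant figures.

0.633 m/s

Only the electrostatic force acts, so mechanical energy is conserved: ½mv² = U₁ − U₂ = kQq(1/r₁ − 1/r₂).
U₁ − U₂ = (8.99×10⁹ N·m²/C²)(4.53×10⁻⁶ C)(1.23×10⁻⁶ C)(1/0.556 − 1/0.619) = 9.17×10⁻³ J.
v = √(2·9.17×10⁻³/0.0457) = 0.633 m/s.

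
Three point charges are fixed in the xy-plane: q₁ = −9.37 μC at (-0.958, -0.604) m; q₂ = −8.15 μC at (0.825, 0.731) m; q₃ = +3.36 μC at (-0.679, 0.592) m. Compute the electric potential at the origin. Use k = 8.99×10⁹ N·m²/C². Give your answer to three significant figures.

The total potential is the scalar sum of each charge's contribution, V = Σ kqᵢ/rᵢ.
Distances from the field point to each charge: r₁ = 1.13 m, r₂ = 1.10 m, r₃ = 0.901 m.
V = k[(-9.37×10⁻⁶)/(1.13) + (-8.15×10⁻⁶)/(1.10) + (3.36×10⁻⁶)/(0.901)] = -1.07×10⁵ V.

-1.07×10⁵ V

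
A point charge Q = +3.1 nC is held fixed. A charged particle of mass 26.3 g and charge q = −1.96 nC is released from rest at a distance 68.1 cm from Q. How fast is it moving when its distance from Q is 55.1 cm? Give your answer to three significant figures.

Only the electrostatic force acts, so mechanical energy is conserved: ½mv² = U₁ − U₂ = kQq(1/r₁ − 1/r₂).
U₁ − U₂ = (8.99×10⁹ N·m²/C²)(3.10×10⁻⁹ C)(-1.96×10⁻⁹ C)(1/0.681 − 1/0.551) = 1.89×10⁻⁸ J.
v = √(2·1.89×10⁻⁸/0.0263) = 1.20×10⁻³ m/s.

1.20×10⁻³ m/s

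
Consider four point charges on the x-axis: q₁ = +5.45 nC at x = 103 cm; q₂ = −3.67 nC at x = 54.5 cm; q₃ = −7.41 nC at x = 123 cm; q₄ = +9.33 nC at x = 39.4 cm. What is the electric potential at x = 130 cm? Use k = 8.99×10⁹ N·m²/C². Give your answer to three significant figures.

The total potential is the scalar sum of each charge's contribution, V = Σ kqᵢ/rᵢ.
Distances from the field point to each charge: r₁ = 0.270 m, r₂ = 0.755 m, r₃ = 0.0700 m, r₄ = 0.906 m.
V = k[(5.45×10⁻⁹)/(0.270) + (-3.67×10⁻⁹)/(0.755) + (-7.41×10⁻⁹)/(0.0700) + (9.33×10⁻⁹)/(0.906)] = -721 V.

-721 V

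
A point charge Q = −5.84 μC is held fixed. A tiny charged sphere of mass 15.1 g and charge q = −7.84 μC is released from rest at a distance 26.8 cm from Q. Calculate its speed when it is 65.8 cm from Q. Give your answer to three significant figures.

11.0 m/s

Only the electrostatic force acts, so mechanical energy is conserved: ½mv² = U₁ − U₂ = kQq(1/r₁ − 1/r₂).
U₁ − U₂ = (8.99×10⁹ N·m²/C²)(-5.84×10⁻⁶ C)(-7.84×10⁻⁶ C)(1/0.268 − 1/0.658) = 0.910 J.
v = √(2·0.910/0.0151) = 11.0 m/s.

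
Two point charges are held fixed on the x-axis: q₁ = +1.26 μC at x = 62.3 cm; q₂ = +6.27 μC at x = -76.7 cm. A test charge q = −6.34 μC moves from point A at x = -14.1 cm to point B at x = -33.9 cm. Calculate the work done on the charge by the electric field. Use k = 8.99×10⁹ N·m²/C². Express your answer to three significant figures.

The work done by the electric force is W_field = −ΔU = −q(V_B − V_A) = q(V_A − V_B).
At A: distances to the source charges are 0.764 m, 0.626 m; V_A = Σ kqᵢ/rᵢ = 1.05×10⁵ V.
At B: distances to the source charges are 0.962 m, 0.428 m; V_B = Σ kqᵢ/rᵢ = 1.43×10⁵ V.
ΔV = V_B − V_A = 3.86×10⁴ V.
W_field = −qΔV = −(-6.34×10⁻⁶ C)(3.86×10⁴ V) = 0.245 J.

0.245 J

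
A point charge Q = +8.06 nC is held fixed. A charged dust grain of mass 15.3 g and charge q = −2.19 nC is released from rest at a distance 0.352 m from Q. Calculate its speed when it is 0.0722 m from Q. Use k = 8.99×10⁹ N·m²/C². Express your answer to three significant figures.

Only the electrostatic force acts, so mechanical energy is conserved: ½mv² = U₁ − U₂ = kQq(1/r₁ − 1/r₂).
U₁ − U₂ = (8.99×10⁹ N·m²/C²)(8.06×10⁻⁹ C)(-2.19×10⁻⁹ C)(1/0.352 − 1/0.0722) = 1.75×10⁻⁶ J.
v = √(2·1.75×10⁻⁶/0.0153) = 0.0151 m/s.

0.0151 m/s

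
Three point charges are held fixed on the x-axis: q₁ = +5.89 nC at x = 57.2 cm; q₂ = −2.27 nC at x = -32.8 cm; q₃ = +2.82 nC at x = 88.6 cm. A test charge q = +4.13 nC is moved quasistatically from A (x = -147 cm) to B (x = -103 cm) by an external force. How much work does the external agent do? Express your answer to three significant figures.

For quasistatic motion the external work equals the change in potential energy: W_ext = qΔV = q(V_B − V_A).
At A: distances to the source charges are 2.04 m, 1.14 m, 2.36 m; V_A = Σ kqᵢ/rᵢ = 18.8 V.
At B: distances to the source charges are 1.60 m, 0.702 m, 1.92 m; V_B = Σ kqᵢ/rᵢ = 17.2 V.
ΔV = V_B − V_A = -1.61 V.
W_ext = qΔV = (4.13×10⁻⁹ C)(-1.61 V) = -6.64×10⁻⁹ J.

-6.64×10⁻⁹ J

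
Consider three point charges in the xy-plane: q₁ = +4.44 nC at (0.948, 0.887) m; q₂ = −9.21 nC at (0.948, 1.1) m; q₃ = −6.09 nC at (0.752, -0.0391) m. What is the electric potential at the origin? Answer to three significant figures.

-99.0 V

Electric potential is a scalar, so the contributions from each charge add algebraically: V = Σ kqᵢ/rᵢ.
Distances from the field point to each charge: r₁ = 1.30 m, r₂ = 1.45 m, r₃ = 0.753 m.
V = k[(4.44×10⁻⁹)/(1.30) + (-9.21×10⁻⁹)/(1.45) + (-6.09×10⁻⁹)/(0.753)] = -99.0 V.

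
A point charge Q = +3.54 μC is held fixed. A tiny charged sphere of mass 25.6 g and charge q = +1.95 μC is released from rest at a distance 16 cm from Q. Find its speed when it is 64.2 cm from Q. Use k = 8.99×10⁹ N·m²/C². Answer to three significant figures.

Only the electrostatic force acts, so mechanical energy is conserved: ½mv² = U₁ − U₂ = kQq(1/r₁ − 1/r₂).
U₁ − U₂ = (8.99×10⁹ N·m²/C²)(3.54×10⁻⁶ C)(1.95×10⁻⁶ C)(1/0.160 − 1/0.642) = 0.291 J.
v = √(2·0.291/0.0256) = 4.77 m/s.

4.77 m/s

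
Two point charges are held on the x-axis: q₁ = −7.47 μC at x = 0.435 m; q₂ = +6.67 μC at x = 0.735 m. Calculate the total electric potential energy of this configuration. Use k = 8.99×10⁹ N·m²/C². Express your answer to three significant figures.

The work to assemble the configuration equals its total potential energy, U = Σ kqᵢqⱼ/rᵢⱼ over all pairs.
Pair separations: r₁₂ = 0.300 m.
U = (-1.49) = -1.49 J.

-1.49 J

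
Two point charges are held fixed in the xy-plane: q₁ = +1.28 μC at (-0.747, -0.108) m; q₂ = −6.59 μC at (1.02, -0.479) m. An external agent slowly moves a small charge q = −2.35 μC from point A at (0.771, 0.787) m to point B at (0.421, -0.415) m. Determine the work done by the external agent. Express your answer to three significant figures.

0.116 J

For quasistatic motion the external work equals the change in potential energy: W_ext = qΔV = q(V_B − V_A).
At A: distances to the source charges are 1.76 m, 1.29 m; V_A = Σ kqᵢ/rᵢ = -3.94×10⁴ V.
At B: distances to the source charges are 1.21 m, 0.602 m; V_B = Σ kqᵢ/rᵢ = -8.88×10⁴ V.
ΔV = V_B − V_A = -4.94×10⁴ V.
W_ext = qΔV = (-2.35×10⁻⁶ C)(-4.94×10⁴ V) = 0.116 J.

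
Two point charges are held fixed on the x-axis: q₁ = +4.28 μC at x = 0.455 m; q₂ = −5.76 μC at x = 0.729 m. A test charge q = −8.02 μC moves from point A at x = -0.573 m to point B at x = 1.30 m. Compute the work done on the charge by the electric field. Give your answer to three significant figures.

The work done by the electric force is W_field = −ΔU = −q(V_B − V_A) = q(V_A − V_B).
At A: distances to the source charges are 1.03 m, 1.30 m; V_A = Σ kqᵢ/rᵢ = -2340 V.
At B: distances to the source charges are 0.845 m, 0.571 m; V_B = Σ kqᵢ/rᵢ = -4.52×10⁴ V.
ΔV = V_B − V_A = -4.28×10⁴ V.
W_field = −qΔV = −(-8.02×10⁻⁶ C)(-4.28×10⁴ V) = -0.343 J.

-0.343 J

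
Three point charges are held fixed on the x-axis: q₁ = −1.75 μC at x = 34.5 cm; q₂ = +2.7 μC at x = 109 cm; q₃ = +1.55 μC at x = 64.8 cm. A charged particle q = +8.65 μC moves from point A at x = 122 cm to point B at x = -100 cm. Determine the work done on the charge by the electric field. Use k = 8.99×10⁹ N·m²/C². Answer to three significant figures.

The work done by the electric force is W_field = −ΔU = −q(V_B − V_A) = q(V_A − V_B).
At A: distances to the source charges are 0.875 m, 0.130 m, 0.572 m; V_A = Σ kqᵢ/rᵢ = 1.93×10⁵ V.
At B: distances to the source charges are 1.34 m, 2.09 m, 1.65 m; V_B = Σ kqᵢ/rᵢ = 8370 V.
ΔV = V_B − V_A = -1.85×10⁵ V.
W_field = −qΔV = −(8.65×10⁻⁶ C)(-1.85×10⁵ V) = 1.60 J.

1.60 J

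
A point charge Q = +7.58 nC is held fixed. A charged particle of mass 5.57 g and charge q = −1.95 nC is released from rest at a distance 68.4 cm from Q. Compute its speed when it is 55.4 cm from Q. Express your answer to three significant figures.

Only the electrostatic force acts, so mechanical energy is conserved: ½mv² = U₁ − U₂ = kQq(1/r₁ − 1/r₂).
U₁ − U₂ = (8.99×10⁹ N·m²/C²)(7.58×10⁻⁹ C)(-1.95×10⁻⁹ C)(1/0.684 − 1/0.554) = 4.56×10⁻⁸ J.
v = √(2·4.56×10⁻⁸/5.57×10⁻³) = 4.05×10⁻³ m/s.

4.05×10⁻³ m/s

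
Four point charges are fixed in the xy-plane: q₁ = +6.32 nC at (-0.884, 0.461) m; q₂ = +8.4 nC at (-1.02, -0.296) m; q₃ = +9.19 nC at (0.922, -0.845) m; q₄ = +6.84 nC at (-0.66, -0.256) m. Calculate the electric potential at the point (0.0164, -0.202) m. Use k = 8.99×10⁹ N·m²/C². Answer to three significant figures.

288 V

Electric potential is a scalar, so the contributions from each charge add algebraically: V = Σ kqᵢ/rᵢ.
Distances from the field point to each charge: r₁ = 1.12 m, r₂ = 1.04 m, r₃ = 1.11 m, r₄ = 0.679 m.
V = k[(6.32×10⁻⁹)/(1.12) + (8.40×10⁻⁹)/(1.04) + (9.19×10⁻⁹)/(1.11) + (6.84×10⁻⁹)/(0.679)] = 288 V.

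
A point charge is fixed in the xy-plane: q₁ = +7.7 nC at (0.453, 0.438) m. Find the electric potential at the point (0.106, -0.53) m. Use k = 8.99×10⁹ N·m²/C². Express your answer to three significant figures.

67.3 V

The total potential is the scalar sum of each charge's contribution, V = Σ kqᵢ/rᵢ.
Distances from the field point to each charge: r₁ = 1.03 m.
V = k[(7.70×10⁻⁹)/(1.03)] = 67.3 V.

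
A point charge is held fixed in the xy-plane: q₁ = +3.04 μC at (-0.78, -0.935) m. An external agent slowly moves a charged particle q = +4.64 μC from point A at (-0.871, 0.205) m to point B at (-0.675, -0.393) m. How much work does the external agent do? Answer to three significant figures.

0.119 J

For quasistatic motion the external work equals the change in potential energy: W_ext = qΔV = q(V_B − V_A).
At A: distance to the source charge is 1.14 m; V_A = kq₁/r = 2.39×10⁴ V.
At B: distance to the source charge is 0.552 m; V_B = kq₁/r = 4.95×10⁴ V.
ΔV = V_B − V_A = 2.56×10⁴ V.
W_ext = qΔV = (4.64×10⁻⁶ C)(2.56×10⁴ V) = 0.119 J.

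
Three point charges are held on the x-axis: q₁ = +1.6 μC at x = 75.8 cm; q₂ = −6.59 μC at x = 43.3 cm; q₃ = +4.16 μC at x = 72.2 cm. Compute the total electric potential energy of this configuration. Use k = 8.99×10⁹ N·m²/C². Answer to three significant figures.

0.518 J

The work to assemble the configuration equals its total potential energy, U = Σ kqᵢqⱼ/rᵢⱼ over all pairs.
Pair separations: r₁₂ = 0.325 m, r₁₃ = 0.0360 m, r₂₃ = 0.289 m.
U = (-0.292) + (1.66) + (-0.853) = 0.518 J.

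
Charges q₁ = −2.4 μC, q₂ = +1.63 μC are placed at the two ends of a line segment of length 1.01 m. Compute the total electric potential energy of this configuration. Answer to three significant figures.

-0.0348 J

The work to assemble the configuration equals its total potential energy, U = Σ kqᵢqⱼ/rᵢⱼ over all pairs.
The separation is r = 1.01 m.
U = (-0.0348) = -0.0348 J.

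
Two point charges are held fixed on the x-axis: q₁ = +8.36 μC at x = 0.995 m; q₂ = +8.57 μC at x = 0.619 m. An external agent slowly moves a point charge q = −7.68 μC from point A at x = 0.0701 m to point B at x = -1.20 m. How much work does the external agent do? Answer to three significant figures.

1.11 J

For quasistatic motion the external work equals the change in potential energy: W_ext = qΔV = q(V_B − V_A).
At A: distances to the source charges are 0.925 m, 0.549 m; V_A = Σ kqᵢ/rᵢ = 2.22×10⁵ V.
At B: distances to the source charges are 2.19 m, 1.82 m; V_B = Σ kqᵢ/rᵢ = 7.66×10⁴ V.
ΔV = V_B − V_A = -1.45×10⁵ V.
W_ext = qΔV = (-7.68×10⁻⁶ C)(-1.45×10⁵ V) = 1.11 J.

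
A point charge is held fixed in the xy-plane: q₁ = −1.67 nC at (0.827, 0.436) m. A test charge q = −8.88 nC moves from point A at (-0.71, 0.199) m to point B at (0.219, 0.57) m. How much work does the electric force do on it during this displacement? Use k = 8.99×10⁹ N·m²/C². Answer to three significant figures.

-1.28×10⁻⁷ J

The work done by the electric force is W_field = −ΔU = −q(V_B − V_A) = q(V_A − V_B).
At A: distance to the source charge is 1.56 m; V_A = kq₁/r = -9.65 V.
At B: distance to the source charge is 0.623 m; V_B = kq₁/r = -24.1 V.
ΔV = V_B − V_A = -14.5 V.
W_field = −qΔV = −(-8.88×10⁻⁹ C)(-14.5 V) = -1.28×10⁻⁷ J.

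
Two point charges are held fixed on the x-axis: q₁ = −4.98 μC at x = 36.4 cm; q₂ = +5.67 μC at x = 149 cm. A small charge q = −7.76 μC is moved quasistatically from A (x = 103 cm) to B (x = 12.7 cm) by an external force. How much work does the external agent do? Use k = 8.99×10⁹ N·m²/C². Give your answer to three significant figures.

For quasistatic motion the external work equals the change in potential energy: W_ext = qΔV = q(V_B − V_A).
At A: distances to the source charges are 0.666 m, 0.460 m; V_A = Σ kqᵢ/rᵢ = 4.36×10⁴ V.
At B: distances to the source charges are 0.237 m, 1.36 m; V_B = Σ kqᵢ/rᵢ = -1.52×10⁵ V.
ΔV = V_B − V_A = -1.95×10⁵ V.
W_ext = qΔV = (-7.76×10⁻⁶ C)(-1.95×10⁵ V) = 1.51 J.

1.51 J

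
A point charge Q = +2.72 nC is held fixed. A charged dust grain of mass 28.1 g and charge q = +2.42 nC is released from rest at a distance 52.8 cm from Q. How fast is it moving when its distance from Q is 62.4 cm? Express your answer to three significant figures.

Only the electrostatic force acts, so mechanical energy is conserved: ½mv² = U₁ − U₂ = kQq(1/r₁ − 1/r₂).
U₁ − U₂ = (8.99×10⁹ N·m²/C²)(2.72×10⁻⁹ C)(2.42×10⁻⁹ C)(1/0.528 − 1/0.624) = 1.72×10⁻⁸ J.
v = √(2·1.72×10⁻⁸/0.0281) = 1.11×10⁻³ m/s.

1.11×10⁻³ m/s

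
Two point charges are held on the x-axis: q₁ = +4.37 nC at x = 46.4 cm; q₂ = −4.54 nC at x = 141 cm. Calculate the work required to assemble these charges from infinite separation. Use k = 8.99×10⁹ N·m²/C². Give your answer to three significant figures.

-1.89×10⁻⁷ J

The assembly work is the sum of pairwise potential energies, U = Σ_{i<j} kqᵢqⱼ/rᵢⱼ.
Pair separations: r₁₂ = 0.946 m.
U = (-1.89×10⁻⁷) = -1.89×10⁻⁷ J.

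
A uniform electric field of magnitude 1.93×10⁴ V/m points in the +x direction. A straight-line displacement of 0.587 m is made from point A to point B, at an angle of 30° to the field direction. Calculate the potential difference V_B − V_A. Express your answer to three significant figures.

-9810 V

Only the component of displacement along E changes the potential: ΔV = −E·d·cosθ.
ΔV = −(1.93×10⁴ V/m)(0.587 m)cos30° = -9810 V.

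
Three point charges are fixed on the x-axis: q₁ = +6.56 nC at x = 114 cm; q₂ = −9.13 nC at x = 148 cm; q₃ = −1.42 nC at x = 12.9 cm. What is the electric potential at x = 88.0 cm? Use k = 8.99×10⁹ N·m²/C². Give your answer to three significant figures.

73.0 V

The total potential is the scalar sum of each charge's contribution, V = Σ kqᵢ/rᵢ.
Distances from the field point to each charge: r₁ = 0.260 m, r₂ = 0.600 m, r₃ = 0.751 m.
V = k[(6.56×10⁻⁹)/(0.260) + (-9.13×10⁻⁹)/(0.600) + (-1.42×10⁻⁹)/(0.751)] = 73.0 V.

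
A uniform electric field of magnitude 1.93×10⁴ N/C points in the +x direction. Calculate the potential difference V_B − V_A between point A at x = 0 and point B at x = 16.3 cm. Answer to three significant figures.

-3150 V

In a uniform field, potential decreases in the direction of E: V_B − V_A = −E·Δx.
V_B − V_A = −(1.93×10⁴ V/m)(0.163 m) = -3150 V.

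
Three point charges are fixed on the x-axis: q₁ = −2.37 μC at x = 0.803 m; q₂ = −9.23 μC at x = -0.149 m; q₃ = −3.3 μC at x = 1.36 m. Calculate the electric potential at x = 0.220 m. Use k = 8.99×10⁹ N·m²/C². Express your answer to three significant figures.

-2.87×10⁵ V

Electric potential is a scalar, so the contributions from each charge add algebraically: V = Σ kqᵢ/rᵢ.
Distances from the field point to each charge: r₁ = 0.583 m, r₂ = 0.369 m, r₃ = 1.14 m.
V = k[(-2.37×10⁻⁶)/(0.583) + (-9.23×10⁻⁶)/(0.369) + (-3.30×10⁻⁶)/(1.14)] = -2.87×10⁵ V.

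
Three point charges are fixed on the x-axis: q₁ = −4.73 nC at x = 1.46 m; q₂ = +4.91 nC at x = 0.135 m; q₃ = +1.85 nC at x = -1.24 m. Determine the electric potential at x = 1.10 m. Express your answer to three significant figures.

-65.3 V

Electric potential is a scalar, so the contributions from each charge add algebraically: V = Σ kqᵢ/rᵢ.
Distances from the field point to each charge: r₁ = 0.360 m, r₂ = 0.965 m, r₃ = 2.34 m.
V = k[(-4.73×10⁻⁹)/(0.360) + (4.91×10⁻⁹)/(0.965) + (1.85×10⁻⁹)/(2.34)] = -65.3 V.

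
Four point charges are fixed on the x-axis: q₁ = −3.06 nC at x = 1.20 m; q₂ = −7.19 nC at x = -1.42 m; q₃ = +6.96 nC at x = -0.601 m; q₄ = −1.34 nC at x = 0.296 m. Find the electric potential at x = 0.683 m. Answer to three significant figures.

-66.3 V

Electric potential is a scalar, so the contributions from each charge add algebraically: V = Σ kqᵢ/rᵢ.
Distances from the field point to each charge: r₁ = 0.517 m, r₂ = 2.10 m, r₃ = 1.28 m, r₄ = 0.387 m.
V = k[(-3.06×10⁻⁹)/(0.517) + (-7.19×10⁻⁹)/(2.10) + (6.96×10⁻⁹)/(1.28) + (-1.34×10⁻⁹)/(0.387)] = -66.3 V.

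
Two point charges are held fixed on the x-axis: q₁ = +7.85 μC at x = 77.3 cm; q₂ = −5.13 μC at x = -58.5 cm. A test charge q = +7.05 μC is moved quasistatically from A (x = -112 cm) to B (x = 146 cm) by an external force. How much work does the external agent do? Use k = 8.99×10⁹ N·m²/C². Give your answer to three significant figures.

For quasistatic motion the external work equals the change in potential energy: W_ext = qΔV = q(V_B − V_A).
At A: distances to the source charges are 1.89 m, 0.535 m; V_A = Σ kqᵢ/rᵢ = -4.89×10⁴ V.
At B: distances to the source charges are 0.687 m, 2.04 m; V_B = Σ kqᵢ/rᵢ = 8.02×10⁴ V.
ΔV = V_B − V_A = 1.29×10⁵ V.
W_ext = qΔV = (7.05×10⁻⁶ C)(1.29×10⁵ V) = 0.910 J.

0.910 J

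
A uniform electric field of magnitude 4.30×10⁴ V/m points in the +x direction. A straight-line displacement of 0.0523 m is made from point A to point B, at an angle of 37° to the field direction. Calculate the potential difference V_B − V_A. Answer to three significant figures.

-1800 V

Only the component of displacement along E changes the potential: ΔV = −E·d·cosθ.
ΔV = −(4.30×10⁴ V/m)(0.0523 m)cos37° = -1800 V.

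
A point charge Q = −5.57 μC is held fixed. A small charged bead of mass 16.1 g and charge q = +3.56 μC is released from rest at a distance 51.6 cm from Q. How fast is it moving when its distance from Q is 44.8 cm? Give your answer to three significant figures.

2.55 m/s

Only the electrostatic force acts, so mechanical energy is conserved: ½mv² = U₁ − U₂ = kQq(1/r₁ − 1/r₂).
U₁ − U₂ = (8.99×10⁹ N·m²/C²)(-5.57×10⁻⁶ C)(3.56×10⁻⁶ C)(1/0.516 − 1/0.448) = 0.0524 J.
v = √(2·0.0524/0.0161) = 2.55 m/s.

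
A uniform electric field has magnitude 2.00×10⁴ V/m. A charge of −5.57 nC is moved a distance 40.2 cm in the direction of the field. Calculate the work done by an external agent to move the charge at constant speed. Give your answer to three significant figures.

4.48×10⁻⁵ J

The potential change for a displacement 40.2 cm in the direction of the field is ΔV = −Ed = -8040 V.
W_ext = qΔV = 4.48×10⁻⁵ J.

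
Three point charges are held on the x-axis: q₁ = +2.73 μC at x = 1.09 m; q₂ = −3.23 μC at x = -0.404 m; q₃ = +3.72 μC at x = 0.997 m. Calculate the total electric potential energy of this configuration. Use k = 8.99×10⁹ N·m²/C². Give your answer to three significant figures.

0.852 J

The assembly work is the sum of pairwise potential energies, U = Σ_{i<j} kqᵢqⱼ/rᵢⱼ.
Pair separations: r₁₂ = 1.49 m, r₁₃ = 0.0930 m, r₂₃ = 1.40 m.
U = (-0.0531) + (0.982) + (-0.0771) = 0.852 J.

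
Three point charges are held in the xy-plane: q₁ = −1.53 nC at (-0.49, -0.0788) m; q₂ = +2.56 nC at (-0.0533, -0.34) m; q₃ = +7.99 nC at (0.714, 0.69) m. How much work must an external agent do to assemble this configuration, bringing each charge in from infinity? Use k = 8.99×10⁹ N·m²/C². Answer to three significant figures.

-2.96×10⁻⁹ J

The work to assemble the configuration equals its total potential energy, U = Σ kqᵢqⱼ/rᵢⱼ over all pairs.
Pair separations: r₁₂ = 0.509 m, r₁₃ = 1.43 m, r₂₃ = 1.28 m.
U = (-6.92×10⁻⁸) + (-7.69×10⁻⁸) + (1.43×10⁻⁷) = -2.96×10⁻⁹ J.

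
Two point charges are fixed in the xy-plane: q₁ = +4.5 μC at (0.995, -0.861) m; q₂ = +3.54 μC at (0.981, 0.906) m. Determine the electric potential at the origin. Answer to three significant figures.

5.46×10⁴ V

Electric potential is a scalar, so the contributions from each charge add algebraically: V = Σ kqᵢ/rᵢ.
Distances from the field point to each charge: r₁ = 1.32 m, r₂ = 1.34 m.
V = k[(4.50×10⁻⁶)/(1.32) + (3.54×10⁻⁶)/(1.34)] = 5.46×10⁴ V.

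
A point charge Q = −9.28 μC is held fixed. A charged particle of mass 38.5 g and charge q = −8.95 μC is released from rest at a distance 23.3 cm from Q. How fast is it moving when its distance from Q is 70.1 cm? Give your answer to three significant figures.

Only the electrostatic force acts, so mechanical energy is conserved: ½mv² = U₁ − U₂ = kQq(1/r₁ − 1/r₂).
U₁ − U₂ = (8.99×10⁹ N·m²/C²)(-9.28×10⁻⁶ C)(-8.95×10⁻⁶ C)(1/0.233 − 1/0.701) = 2.14 J.
v = √(2·2.14/0.0385) = 10.5 m/s.

10.5 m/s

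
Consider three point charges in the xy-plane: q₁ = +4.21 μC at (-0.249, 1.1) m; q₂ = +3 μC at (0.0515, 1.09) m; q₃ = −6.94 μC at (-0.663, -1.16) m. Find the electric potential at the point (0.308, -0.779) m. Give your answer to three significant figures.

-2.62×10⁴ V

The total potential is the scalar sum of each charge's contribution, V = Σ kqᵢ/rᵢ.
Distances from the field point to each charge: r₁ = 1.96 m, r₂ = 1.89 m, r₃ = 1.04 m.
V = k[(4.21×10⁻⁶)/(1.96) + (3.00×10⁻⁶)/(1.89) + (-6.94×10⁻⁶)/(1.04)] = -2.62×10⁴ V.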